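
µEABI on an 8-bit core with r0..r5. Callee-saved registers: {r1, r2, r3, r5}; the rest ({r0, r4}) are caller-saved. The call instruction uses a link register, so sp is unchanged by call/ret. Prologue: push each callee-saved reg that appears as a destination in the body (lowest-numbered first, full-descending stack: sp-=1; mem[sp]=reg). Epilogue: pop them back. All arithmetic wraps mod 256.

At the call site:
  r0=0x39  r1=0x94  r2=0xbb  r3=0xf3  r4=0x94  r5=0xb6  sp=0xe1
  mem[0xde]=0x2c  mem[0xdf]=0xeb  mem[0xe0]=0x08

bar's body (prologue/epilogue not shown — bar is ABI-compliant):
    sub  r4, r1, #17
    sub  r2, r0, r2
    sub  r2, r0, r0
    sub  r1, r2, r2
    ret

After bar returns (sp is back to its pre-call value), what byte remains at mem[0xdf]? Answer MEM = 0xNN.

prologue: push r1 → mem[0xe0]=0x94, sp=0xe0
prologue: push r2 → mem[0xdf]=0xbb, sp=0xdf
body[0] sub  r4, r1, #17 → r4=0x83
body[1] sub  r2, r0, r2 → r2=0x7e
body[2] sub  r2, r0, r0 → r2=0x00
body[3] sub  r1, r2, r2 → r1=0x00
epilogue: pop r2=0xbb, sp=0xe0
epilogue: pop r1=0x94, sp=0xe1
prologue pushed ['r1', 'r2'] at ['0xe0', '0xdf']

MEM = 0xbb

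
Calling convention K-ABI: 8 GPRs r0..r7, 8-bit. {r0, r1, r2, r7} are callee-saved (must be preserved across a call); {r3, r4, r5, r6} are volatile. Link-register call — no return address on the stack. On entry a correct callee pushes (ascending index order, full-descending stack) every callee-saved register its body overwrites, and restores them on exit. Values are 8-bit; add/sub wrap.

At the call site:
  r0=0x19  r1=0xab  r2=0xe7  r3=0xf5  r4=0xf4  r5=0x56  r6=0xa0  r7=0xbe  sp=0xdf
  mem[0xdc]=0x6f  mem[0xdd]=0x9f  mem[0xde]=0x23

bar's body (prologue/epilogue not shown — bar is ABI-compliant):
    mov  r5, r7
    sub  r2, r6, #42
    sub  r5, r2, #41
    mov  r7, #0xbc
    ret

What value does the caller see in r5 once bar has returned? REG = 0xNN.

REG = 0x4d

prologue: push r2 -> mem[0xde]=0xe7, sp=0xde
prologue: push r7 -> mem[0xdd]=0xbe, sp=0xdd
body[0] mov  r5, r7 -> r5=0xbe
body[1] sub  r2, r6, #42 -> r2=0x76
body[2] sub  r5, r2, #41 -> r5=0x4d
body[3] mov  r7, #0xbc -> r7=0xbc
epilogue: pop r7=0xbe, sp=0xde
epilogue: pop r2=0xe7, sp=0xdf
r5 is caller-saved -> body value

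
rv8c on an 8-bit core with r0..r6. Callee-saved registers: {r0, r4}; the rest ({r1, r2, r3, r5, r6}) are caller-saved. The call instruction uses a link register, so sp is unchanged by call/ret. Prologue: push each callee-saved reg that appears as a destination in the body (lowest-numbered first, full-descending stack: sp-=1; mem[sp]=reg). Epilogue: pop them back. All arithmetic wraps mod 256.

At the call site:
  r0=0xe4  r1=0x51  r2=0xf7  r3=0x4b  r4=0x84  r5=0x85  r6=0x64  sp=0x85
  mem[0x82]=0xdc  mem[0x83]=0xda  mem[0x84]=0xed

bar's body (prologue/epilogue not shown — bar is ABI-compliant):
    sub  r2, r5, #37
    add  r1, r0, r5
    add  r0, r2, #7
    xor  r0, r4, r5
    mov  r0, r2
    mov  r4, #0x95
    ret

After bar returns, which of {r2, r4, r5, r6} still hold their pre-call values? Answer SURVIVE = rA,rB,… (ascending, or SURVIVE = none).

prologue: push r0 → mem[0x84]=0xe4, sp=0x84
prologue: push r4 → mem[0x83]=0x84, sp=0x83
body[0] sub  r2, r5, #37 → r2=0x60
body[1] add  r1, r0, r5 → r1=0x69
body[2] add  r0, r2, #7 → r0=0x67
body[3] xor  r0, r4, r5 → r0=0x01
body[4] mov  r0, r2 → r0=0x60
body[5] mov  r4, #0x95 → r4=0x95
epilogue: pop r4=0x84, sp=0x84
epilogue: pop r0=0xe4, sp=0x85
r2: caller-saved, written=True
r4: callee-saved, written=True
r5: caller-saved, written=False
r6: caller-saved, written=False

SURVIVE = r4,r5,r6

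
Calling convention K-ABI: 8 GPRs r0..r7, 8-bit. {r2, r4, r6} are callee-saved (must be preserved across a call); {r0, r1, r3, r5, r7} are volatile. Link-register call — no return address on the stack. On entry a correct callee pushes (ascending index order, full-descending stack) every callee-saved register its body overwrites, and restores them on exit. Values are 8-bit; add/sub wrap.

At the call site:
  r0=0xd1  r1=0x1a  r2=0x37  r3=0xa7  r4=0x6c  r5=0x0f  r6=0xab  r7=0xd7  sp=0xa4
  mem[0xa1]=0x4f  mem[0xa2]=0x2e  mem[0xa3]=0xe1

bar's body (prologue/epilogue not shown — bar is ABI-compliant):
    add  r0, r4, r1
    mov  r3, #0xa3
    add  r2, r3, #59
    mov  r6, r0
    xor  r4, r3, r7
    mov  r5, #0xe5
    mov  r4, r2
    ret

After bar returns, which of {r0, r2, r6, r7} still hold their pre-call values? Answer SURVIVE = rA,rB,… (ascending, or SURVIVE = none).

SURVIVE = r2,r6,r7

prologue: push r2 → mem[0xa3]=0x37, sp=0xa3
prologue: push r4 → mem[0xa2]=0x6c, sp=0xa2
prologue: push r6 → mem[0xa1]=0xab, sp=0xa1
body[0] add  r0, r4, r1 → r0=0x86
body[1] mov  r3, #0xa3 → r3=0xa3
body[2] add  r2, r3, #59 → r2=0xde
body[3] mov  r6, r0 → r6=0x86
body[4] xor  r4, r3, r7 → r4=0x74
body[5] mov  r5, #0xe5 → r5=0xe5
body[6] mov  r4, r2 → r4=0xde
epilogue: pop r6=0xab, sp=0xa2
epilogue: pop r4=0x6c, sp=0xa3
epilogue: pop r2=0x37, sp=0xa4
r0: caller-saved, written=True
r2: callee-saved, written=True
r6: callee-saved, written=True
r7: caller-saved, written=False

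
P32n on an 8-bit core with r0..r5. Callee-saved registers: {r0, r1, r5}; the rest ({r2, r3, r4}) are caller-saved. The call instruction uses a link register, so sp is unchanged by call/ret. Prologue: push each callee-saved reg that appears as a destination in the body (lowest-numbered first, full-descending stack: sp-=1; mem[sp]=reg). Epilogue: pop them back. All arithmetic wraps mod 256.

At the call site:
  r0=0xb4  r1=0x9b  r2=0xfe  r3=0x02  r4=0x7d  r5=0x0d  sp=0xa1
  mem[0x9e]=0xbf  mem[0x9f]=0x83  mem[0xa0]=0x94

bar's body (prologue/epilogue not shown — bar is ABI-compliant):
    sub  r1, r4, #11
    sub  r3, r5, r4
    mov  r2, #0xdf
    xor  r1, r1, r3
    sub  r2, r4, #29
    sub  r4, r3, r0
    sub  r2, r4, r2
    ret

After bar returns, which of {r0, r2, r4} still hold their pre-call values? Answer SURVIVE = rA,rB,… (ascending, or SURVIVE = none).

prologue: push r1 -> mem[0xa0]=0x9b, sp=0xa0
body[0] sub  r1, r4, #11 -> r1=0x72
body[1] sub  r3, r5, r4 -> r3=0x90
body[2] mov  r2, #0xdf -> r2=0xdf
body[3] xor  r1, r1, r3 -> r1=0xe2
body[4] sub  r2, r4, #29 -> r2=0x60
body[5] sub  r4, r3, r0 -> r4=0xdc
body[6] sub  r2, r4, r2 -> r2=0x7c
epilogue: pop r1=0x9b, sp=0xa1
r0: callee-saved, written=False
r2: caller-saved, written=True
r4: caller-saved, written=True

SURVIVE = r0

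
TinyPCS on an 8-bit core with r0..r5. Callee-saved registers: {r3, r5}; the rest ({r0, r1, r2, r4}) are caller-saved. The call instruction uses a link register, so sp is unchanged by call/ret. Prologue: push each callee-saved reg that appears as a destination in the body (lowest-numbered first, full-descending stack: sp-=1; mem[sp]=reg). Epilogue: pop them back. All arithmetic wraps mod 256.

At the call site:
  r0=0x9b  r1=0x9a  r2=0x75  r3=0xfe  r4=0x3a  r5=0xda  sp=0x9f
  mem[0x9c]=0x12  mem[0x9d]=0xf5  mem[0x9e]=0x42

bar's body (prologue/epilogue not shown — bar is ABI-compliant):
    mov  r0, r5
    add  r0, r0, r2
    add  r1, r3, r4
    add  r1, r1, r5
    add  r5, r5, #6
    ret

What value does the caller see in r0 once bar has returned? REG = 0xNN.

prologue: push r5 -> mem[0x9e]=0xda, sp=0x9e
body[0] mov  r0, r5 -> r0=0xda
body[1] add  r0, r0, r2 -> r0=0x4f
body[2] add  r1, r3, r4 -> r1=0x38
body[3] add  r1, r1, r5 -> r1=0x12
body[4] add  r5, r5, #6 -> r5=0xe0
epilogue: pop r5=0xda, sp=0x9f
r0 is caller-saved -> body value

REG = 0x4f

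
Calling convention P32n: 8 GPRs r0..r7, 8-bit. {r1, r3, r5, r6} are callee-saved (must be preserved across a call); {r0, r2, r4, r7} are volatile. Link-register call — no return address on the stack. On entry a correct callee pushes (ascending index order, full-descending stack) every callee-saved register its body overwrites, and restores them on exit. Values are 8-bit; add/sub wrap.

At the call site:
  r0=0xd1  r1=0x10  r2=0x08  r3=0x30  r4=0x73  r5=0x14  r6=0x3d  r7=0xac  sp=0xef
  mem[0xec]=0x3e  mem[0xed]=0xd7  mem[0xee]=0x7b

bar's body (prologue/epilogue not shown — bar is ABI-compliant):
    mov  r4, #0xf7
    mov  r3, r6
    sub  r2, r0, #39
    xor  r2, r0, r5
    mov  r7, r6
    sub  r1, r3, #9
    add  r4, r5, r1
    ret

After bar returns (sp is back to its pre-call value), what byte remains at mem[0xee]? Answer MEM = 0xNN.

MEM = 0x10

prologue: push r1 → mem[0xee]=0x10, sp=0xee
prologue: push r3 → mem[0xed]=0x30, sp=0xed
body[0] mov  r4, #0xf7 → r4=0xf7
body[1] mov  r3, r6 → r3=0x3d
body[2] sub  r2, r0, #39 → r2=0xaa
body[3] xor  r2, r0, r5 → r2=0xc5
body[4] mov  r7, r6 → r7=0x3d
body[5] sub  r1, r3, #9 → r1=0x34
body[6] add  r4, r5, r1 → r4=0x48
epilogue: pop r3=0x30, sp=0xee
epilogue: pop r1=0x10, sp=0xef
prologue pushed ['r1', 'r3'] at ['0xee', '0xed']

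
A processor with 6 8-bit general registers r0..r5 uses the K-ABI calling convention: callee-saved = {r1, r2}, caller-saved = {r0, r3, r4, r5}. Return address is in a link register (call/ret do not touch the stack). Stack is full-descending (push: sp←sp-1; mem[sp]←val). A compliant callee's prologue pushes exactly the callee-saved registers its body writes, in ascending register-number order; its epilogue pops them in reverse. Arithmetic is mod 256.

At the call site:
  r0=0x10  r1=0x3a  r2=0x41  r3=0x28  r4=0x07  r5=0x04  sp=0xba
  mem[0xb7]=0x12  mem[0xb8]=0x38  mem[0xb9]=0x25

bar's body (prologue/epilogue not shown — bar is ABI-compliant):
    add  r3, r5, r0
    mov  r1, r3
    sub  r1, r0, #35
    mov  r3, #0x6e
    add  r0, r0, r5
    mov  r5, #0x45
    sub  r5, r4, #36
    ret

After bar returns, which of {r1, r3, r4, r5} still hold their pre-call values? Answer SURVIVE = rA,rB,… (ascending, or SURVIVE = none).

SURVIVE = r1,r4

prologue: push r1 -> mem[0xb9]=0x3a, sp=0xb9
body[0] add  r3, r5, r0 -> r3=0x14
body[1] mov  r1, r3 -> r1=0x14
body[2] sub  r1, r0, #35 -> r1=0xed
body[3] mov  r3, #0x6e -> r3=0x6e
body[4] add  r0, r0, r5 -> r0=0x14
body[5] mov  r5, #0x45 -> r5=0x45
body[6] sub  r5, r4, #36 -> r5=0xe3
epilogue: pop r1=0x3a, sp=0xba
r1: callee-saved, written=True
r3: caller-saved, written=True
r4: caller-saved, written=False
r5: caller-saved, written=True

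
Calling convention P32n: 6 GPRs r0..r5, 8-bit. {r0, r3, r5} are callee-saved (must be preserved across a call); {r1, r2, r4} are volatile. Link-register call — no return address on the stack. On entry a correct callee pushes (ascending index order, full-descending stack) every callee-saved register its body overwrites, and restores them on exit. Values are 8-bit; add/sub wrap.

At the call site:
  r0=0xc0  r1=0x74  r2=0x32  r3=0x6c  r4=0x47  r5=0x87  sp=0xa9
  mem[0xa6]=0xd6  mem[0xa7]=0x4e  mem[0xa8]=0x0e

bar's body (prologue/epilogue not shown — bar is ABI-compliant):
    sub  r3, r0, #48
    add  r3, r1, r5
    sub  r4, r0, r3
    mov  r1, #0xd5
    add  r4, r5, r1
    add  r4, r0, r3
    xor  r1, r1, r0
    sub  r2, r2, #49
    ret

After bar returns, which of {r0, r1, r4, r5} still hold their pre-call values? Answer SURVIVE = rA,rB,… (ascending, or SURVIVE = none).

SURVIVE = r0,r5

prologue: push r3 -> mem[0xa8]=0x6c, sp=0xa8
body[0] sub  r3, r0, #48 -> r3=0x90
body[1] add  r3, r1, r5 -> r3=0xfb
body[2] sub  r4, r0, r3 -> r4=0xc5
body[3] mov  r1, #0xd5 -> r1=0xd5
body[4] add  r4, r5, r1 -> r4=0x5c
body[5] add  r4, r0, r3 -> r4=0xbb
body[6] xor  r1, r1, r0 -> r1=0x15
body[7] sub  r2, r2, #49 -> r2=0x01
epilogue: pop r3=0x6c, sp=0xa9
r0: callee-saved, written=False
r1: caller-saved, written=True
r4: caller-saved, written=True
r5: callee-saved, written=False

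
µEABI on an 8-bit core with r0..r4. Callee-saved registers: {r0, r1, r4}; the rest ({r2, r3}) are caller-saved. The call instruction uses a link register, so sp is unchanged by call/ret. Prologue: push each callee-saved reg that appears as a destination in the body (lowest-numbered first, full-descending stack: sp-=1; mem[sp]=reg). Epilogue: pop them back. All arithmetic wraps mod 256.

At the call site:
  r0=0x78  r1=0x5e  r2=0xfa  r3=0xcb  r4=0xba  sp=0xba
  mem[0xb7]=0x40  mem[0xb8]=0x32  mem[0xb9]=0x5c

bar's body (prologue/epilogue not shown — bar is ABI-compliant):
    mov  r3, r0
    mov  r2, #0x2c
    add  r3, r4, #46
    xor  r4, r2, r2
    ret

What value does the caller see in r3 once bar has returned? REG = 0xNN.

prologue: push r4 -> mem[0xb9]=0xba, sp=0xb9
body[0] mov  r3, r0 -> r3=0x78
body[1] mov  r2, #0x2c -> r2=0x2c
body[2] add  r3, r4, #46 -> r3=0xe8
body[3] xor  r4, r2, r2 -> r4=0x00
epilogue: pop r4=0xba, sp=0xba
r3 is caller-saved -> body value

REG = 0xe8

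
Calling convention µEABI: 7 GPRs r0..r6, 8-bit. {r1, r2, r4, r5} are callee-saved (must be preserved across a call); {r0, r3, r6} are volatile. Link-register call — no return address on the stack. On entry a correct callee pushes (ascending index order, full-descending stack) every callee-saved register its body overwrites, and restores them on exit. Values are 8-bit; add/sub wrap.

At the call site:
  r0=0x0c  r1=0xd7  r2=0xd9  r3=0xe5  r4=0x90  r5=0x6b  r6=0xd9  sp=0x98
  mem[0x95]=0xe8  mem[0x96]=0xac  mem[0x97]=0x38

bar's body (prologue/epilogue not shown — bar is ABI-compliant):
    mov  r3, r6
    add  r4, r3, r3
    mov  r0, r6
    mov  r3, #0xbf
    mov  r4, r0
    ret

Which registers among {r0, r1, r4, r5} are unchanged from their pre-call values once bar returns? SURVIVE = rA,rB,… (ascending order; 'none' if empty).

prologue: push r4 → mem[0x97]=0x90, sp=0x97
body[0] mov  r3, r6 → r3=0xd9
body[1] add  r4, r3, r3 → r4=0xb2
body[2] mov  r0, r6 → r0=0xd9
body[3] mov  r3, #0xbf → r3=0xbf
body[4] mov  r4, r0 → r4=0xd9
epilogue: pop r4=0x90, sp=0x98
r0: caller-saved, written=True
r1: callee-saved, written=False
r4: callee-saved, written=True
r5: callee-saved, written=False

SURVIVE = r1,r4,r5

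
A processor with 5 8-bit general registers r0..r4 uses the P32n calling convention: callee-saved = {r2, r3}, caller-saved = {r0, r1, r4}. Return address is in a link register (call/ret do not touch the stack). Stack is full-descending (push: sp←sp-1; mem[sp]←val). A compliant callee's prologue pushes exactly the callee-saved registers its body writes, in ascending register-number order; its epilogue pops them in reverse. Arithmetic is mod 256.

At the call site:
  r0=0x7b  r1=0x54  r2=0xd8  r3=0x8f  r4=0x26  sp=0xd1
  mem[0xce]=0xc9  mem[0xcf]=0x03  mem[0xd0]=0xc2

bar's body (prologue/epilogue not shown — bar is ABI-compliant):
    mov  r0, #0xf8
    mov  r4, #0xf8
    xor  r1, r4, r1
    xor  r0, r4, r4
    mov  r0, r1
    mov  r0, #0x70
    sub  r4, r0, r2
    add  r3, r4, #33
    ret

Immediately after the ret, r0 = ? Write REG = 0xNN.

prologue: push r3 -> mem[0xd0]=0x8f, sp=0xd0
body[0] mov  r0, #0xf8 -> r0=0xf8
body[1] mov  r4, #0xf8 -> r4=0xf8
body[2] xor  r1, r4, r1 -> r1=0xac
body[3] xor  r0, r4, r4 -> r0=0x00
body[4] mov  r0, r1 -> r0=0xac
body[5] mov  r0, #0x70 -> r0=0x70
body[6] sub  r4, r0, r2 -> r4=0x98
body[7] add  r3, r4, #33 -> r3=0xb9
epilogue: pop r3=0x8f, sp=0xd1
r0 is caller-saved -> body value

REG = 0x70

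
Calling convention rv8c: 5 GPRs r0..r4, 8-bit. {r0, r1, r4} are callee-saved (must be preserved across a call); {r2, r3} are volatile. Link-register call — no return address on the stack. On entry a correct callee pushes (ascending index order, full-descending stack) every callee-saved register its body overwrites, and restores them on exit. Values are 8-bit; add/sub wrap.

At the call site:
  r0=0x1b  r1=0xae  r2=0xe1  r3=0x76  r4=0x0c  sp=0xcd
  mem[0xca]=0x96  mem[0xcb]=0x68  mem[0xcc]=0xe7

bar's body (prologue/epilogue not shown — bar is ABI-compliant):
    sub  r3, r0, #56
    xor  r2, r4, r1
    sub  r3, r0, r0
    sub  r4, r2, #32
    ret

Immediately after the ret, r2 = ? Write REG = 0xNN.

REG = 0xa2

prologue: push r4 → mem[0xcc]=0x0c, sp=0xcc
body[0] sub  r3, r0, #56 → r3=0xe3
body[1] xor  r2, r4, r1 → r2=0xa2
body[2] sub  r3, r0, r0 → r3=0x00
body[3] sub  r4, r2, #32 → r4=0x82
epilogue: pop r4=0x0c, sp=0xcd
r2 is caller-saved → body value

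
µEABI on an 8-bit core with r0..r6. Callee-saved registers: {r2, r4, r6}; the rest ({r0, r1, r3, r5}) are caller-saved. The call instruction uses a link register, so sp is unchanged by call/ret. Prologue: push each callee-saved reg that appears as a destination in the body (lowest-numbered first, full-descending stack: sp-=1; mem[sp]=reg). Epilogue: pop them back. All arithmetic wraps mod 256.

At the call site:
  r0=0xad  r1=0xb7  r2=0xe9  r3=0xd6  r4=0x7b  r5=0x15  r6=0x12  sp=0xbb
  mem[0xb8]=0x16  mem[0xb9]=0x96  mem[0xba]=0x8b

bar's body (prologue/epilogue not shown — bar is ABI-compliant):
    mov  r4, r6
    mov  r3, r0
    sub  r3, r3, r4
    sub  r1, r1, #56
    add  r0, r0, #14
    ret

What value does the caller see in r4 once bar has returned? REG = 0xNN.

REG = 0x7b

prologue: push r4 → mem[0xba]=0x7b, sp=0xba
body[0] mov  r4, r6 → r4=0x12
body[1] mov  r3, r0 → r3=0xad
body[2] sub  r3, r3, r4 → r3=0x9b
body[3] sub  r1, r1, #56 → r1=0x7f
body[4] add  r0, r0, #14 → r0=0xbb
epilogue: pop r4=0x7b, sp=0xbb
r4 is callee-saved → restored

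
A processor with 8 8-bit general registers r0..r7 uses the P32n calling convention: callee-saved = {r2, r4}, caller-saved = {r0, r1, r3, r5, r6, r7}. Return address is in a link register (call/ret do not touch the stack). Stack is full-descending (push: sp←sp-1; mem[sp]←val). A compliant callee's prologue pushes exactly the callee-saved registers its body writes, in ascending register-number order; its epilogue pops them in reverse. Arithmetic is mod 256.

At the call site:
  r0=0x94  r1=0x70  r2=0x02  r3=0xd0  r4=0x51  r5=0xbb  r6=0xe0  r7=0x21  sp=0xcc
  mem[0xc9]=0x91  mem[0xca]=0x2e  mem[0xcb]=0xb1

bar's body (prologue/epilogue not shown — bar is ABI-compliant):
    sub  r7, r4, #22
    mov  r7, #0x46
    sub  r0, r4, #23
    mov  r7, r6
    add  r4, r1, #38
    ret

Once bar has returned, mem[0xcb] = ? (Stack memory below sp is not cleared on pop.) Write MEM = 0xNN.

MEM = 0x51

prologue: push r4 -> mem[0xcb]=0x51, sp=0xcb
body[0] sub  r7, r4, #22 -> r7=0x3b
body[1] mov  r7, #0x46 -> r7=0x46
body[2] sub  r0, r4, #23 -> r0=0x3a
body[3] mov  r7, r6 -> r7=0xe0
body[4] add  r4, r1, #38 -> r4=0x96
epilogue: pop r4=0x51, sp=0xcc
prologue pushed ['r4'] at ['0xcb']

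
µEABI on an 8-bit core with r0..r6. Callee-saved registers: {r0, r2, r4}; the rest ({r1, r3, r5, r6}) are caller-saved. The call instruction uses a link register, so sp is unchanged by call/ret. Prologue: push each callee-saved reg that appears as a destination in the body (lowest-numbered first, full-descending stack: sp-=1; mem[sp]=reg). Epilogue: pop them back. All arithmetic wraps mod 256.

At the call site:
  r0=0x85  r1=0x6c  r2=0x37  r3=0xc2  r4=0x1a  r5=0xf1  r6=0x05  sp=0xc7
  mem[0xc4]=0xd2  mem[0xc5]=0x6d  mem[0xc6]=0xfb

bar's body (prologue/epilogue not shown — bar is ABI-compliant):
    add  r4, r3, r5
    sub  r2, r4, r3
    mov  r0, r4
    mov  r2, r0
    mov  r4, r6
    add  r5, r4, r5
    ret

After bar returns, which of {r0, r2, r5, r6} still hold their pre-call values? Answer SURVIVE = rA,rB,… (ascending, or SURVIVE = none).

SURVIVE = r0,r2,r6

prologue: push r0 -> mem[0xc6]=0x85, sp=0xc6
prologue: push r2 -> mem[0xc5]=0x37, sp=0xc5
prologue: push r4 -> mem[0xc4]=0x1a, sp=0xc4
body[0] add  r4, r3, r5 -> r4=0xb3
body[1] sub  r2, r4, r3 -> r2=0xf1
body[2] mov  r0, r4 -> r0=0xb3
body[3] mov  r2, r0 -> r2=0xb3
body[4] mov  r4, r6 -> r4=0x05
body[5] add  r5, r4, r5 -> r5=0xf6
epilogue: pop r4=0x1a, sp=0xc5
epilogue: pop r2=0x37, sp=0xc6
epilogue: pop r0=0x85, sp=0xc7
r0: callee-saved, written=True
r2: callee-saved, written=True
r5: caller-saved, written=True
r6: caller-saved, written=False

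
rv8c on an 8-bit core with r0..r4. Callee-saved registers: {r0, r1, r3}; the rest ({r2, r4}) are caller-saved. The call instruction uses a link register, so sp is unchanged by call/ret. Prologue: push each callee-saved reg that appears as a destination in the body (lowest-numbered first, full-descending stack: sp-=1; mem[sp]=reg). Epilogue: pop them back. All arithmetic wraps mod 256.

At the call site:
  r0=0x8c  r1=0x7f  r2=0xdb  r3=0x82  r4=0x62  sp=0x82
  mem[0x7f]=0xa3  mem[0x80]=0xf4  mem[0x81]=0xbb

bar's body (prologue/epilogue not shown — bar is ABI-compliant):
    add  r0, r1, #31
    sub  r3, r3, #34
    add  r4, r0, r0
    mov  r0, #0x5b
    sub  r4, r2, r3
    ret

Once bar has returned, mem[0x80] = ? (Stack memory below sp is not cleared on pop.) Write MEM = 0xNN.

prologue: push r0 → mem[0x81]=0x8c, sp=0x81
prologue: push r3 → mem[0x80]=0x82, sp=0x80
body[0] add  r0, r1, #31 → r0=0x9e
body[1] sub  r3, r3, #34 → r3=0x60
body[2] add  r4, r0, r0 → r4=0x3c
body[3] mov  r0, #0x5b → r0=0x5b
body[4] sub  r4, r2, r3 → r4=0x7b
epilogue: pop r3=0x82, sp=0x81
epilogue: pop r0=0x8c, sp=0x82
prologue pushed ['r0', 'r3'] at ['0x81', '0x80']

MEM = 0x82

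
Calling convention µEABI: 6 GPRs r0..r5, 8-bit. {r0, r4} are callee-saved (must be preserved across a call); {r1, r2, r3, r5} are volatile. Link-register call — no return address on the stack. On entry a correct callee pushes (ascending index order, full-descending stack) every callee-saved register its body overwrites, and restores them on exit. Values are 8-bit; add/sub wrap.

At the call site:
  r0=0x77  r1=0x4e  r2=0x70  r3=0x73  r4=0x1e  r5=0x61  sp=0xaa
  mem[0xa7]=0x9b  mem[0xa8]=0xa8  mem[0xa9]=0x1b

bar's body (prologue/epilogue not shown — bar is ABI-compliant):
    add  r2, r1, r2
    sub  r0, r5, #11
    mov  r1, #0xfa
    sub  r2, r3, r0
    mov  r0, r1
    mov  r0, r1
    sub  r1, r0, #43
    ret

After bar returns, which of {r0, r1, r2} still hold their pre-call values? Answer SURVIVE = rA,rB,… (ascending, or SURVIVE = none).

SURVIVE = r0

prologue: push r0 -> mem[0xa9]=0x77, sp=0xa9
body[0] add  r2, r1, r2 -> r2=0xbe
body[1] sub  r0, r5, #11 -> r0=0x56
body[2] mov  r1, #0xfa -> r1=0xfa
body[3] sub  r2, r3, r0 -> r2=0x1d
body[4] mov  r0, r1 -> r0=0xfa
body[5] mov  r0, r1 -> r0=0xfa
body[6] sub  r1, r0, #43 -> r1=0xcf
epilogue: pop r0=0x77, sp=0xaa
r0: callee-saved, written=True
r1: caller-saved, written=True
r2: caller-saved, written=True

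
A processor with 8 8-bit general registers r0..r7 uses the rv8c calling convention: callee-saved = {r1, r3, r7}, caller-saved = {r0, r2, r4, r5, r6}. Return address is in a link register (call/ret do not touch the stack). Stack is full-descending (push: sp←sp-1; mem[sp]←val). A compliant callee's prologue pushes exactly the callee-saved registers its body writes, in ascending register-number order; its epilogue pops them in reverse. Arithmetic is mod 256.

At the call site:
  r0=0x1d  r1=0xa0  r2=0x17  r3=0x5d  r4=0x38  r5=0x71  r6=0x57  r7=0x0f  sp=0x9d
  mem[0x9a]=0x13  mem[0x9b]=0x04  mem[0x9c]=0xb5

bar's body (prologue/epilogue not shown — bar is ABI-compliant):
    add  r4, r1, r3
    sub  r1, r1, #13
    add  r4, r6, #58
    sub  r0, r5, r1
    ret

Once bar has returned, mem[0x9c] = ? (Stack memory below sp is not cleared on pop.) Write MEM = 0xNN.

prologue: push r1 -> mem[0x9c]=0xa0, sp=0x9c
body[0] add  r4, r1, r3 -> r4=0xfd
body[1] sub  r1, r1, #13 -> r1=0x93
body[2] add  r4, r6, #58 -> r4=0x91
body[3] sub  r0, r5, r1 -> r0=0xde
epilogue: pop r1=0xa0, sp=0x9d
prologue pushed ['r1'] at ['0x9c']

MEM = 0xa0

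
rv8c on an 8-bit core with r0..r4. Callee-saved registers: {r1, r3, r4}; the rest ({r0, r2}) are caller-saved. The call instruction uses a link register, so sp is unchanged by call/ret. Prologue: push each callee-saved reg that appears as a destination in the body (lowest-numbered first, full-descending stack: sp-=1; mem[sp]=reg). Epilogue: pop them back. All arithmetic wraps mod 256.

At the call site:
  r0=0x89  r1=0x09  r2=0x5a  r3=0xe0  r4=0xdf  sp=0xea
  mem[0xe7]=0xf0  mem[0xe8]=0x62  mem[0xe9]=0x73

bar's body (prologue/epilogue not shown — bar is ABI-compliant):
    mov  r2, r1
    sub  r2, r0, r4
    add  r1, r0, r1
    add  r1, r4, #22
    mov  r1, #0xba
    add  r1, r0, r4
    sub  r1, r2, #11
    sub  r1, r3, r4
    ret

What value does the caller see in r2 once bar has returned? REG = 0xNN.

REG = 0xaa

prologue: push r1 → mem[0xe9]=0x09, sp=0xe9
body[0] mov  r2, r1 → r2=0x09
body[1] sub  r2, r0, r4 → r2=0xaa
body[2] add  r1, r0, r1 → r1=0x92
body[3] add  r1, r4, #22 → r1=0xf5
body[4] mov  r1, #0xba → r1=0xba
body[5] add  r1, r0, r4 → r1=0x68
body[6] sub  r1, r2, #11 → r1=0x9f
body[7] sub  r1, r3, r4 → r1=0x01
epilogue: pop r1=0x09, sp=0xea
r2 is caller-saved → body value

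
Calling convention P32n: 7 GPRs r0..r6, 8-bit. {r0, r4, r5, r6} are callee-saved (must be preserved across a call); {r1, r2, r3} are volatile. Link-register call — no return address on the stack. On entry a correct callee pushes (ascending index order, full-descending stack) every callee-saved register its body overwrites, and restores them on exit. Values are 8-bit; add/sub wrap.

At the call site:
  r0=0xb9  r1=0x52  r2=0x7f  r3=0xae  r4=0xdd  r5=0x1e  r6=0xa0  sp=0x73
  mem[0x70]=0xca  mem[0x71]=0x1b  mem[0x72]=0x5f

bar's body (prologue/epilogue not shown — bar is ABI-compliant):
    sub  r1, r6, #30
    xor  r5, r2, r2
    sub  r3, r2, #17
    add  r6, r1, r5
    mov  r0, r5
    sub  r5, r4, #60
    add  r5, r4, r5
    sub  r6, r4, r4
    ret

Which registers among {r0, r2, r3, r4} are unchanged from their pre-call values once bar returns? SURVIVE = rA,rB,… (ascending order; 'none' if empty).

SURVIVE = r0,r2,r4

prologue: push r0 -> mem[0x72]=0xb9, sp=0x72
prologue: push r5 -> mem[0x71]=0x1e, sp=0x71
prologue: push r6 -> mem[0x70]=0xa0, sp=0x70
body[0] sub  r1, r6, #30 -> r1=0x82
body[1] xor  r5, r2, r2 -> r5=0x00
body[2] sub  r3, r2, #17 -> r3=0x6e
body[3] add  r6, r1, r5 -> r6=0x82
body[4] mov  r0, r5 -> r0=0x00
body[5] sub  r5, r4, #60 -> r5=0xa1
body[6] add  r5, r4, r5 -> r5=0x7e
body[7] sub  r6, r4, r4 -> r6=0x00
epilogue: pop r6=0xa0, sp=0x71
epilogue: pop r5=0x1e, sp=0x72
epilogue: pop r0=0xb9, sp=0x73
r0: callee-saved, written=True
r2: caller-saved, written=False
r3: caller-saved, written=True
r4: callee-saved, written=False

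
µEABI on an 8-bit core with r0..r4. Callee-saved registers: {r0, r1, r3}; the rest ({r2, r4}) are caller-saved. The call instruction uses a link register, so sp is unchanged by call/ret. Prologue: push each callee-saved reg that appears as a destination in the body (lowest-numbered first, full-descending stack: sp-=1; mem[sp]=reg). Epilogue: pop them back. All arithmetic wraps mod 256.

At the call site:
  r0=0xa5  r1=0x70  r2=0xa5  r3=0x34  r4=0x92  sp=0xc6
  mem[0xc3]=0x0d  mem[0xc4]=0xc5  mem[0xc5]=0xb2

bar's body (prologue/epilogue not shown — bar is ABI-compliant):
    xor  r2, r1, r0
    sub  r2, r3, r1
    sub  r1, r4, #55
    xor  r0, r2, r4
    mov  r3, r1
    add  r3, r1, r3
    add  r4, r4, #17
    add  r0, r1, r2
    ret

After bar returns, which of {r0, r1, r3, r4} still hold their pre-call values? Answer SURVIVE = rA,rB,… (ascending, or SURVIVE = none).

SURVIVE = r0,r1,r3

prologue: push r0 → mem[0xc5]=0xa5, sp=0xc5
prologue: push r1 → mem[0xc4]=0x70, sp=0xc4
prologue: push r3 → mem[0xc3]=0x34, sp=0xc3
body[0] xor  r2, r1, r0 → r2=0xd5
body[1] sub  r2, r3, r1 → r2=0xc4
body[2] sub  r1, r4, #55 → r1=0x5b
body[3] xor  r0, r2, r4 → r0=0x56
body[4] mov  r3, r1 → r3=0x5b
body[5] add  r3, r1, r3 → r3=0xb6
body[6] add  r4, r4, #17 → r4=0xa3
body[7] add  r0, r1, r2 → r0=0x1f
epilogue: pop r3=0x34, sp=0xc4
epilogue: pop r1=0x70, sp=0xc5
epilogue: pop r0=0xa5, sp=0xc6
r0: callee-saved, written=True
r1: callee-saved, written=True
r3: callee-saved, written=True
r4: caller-saved, written=True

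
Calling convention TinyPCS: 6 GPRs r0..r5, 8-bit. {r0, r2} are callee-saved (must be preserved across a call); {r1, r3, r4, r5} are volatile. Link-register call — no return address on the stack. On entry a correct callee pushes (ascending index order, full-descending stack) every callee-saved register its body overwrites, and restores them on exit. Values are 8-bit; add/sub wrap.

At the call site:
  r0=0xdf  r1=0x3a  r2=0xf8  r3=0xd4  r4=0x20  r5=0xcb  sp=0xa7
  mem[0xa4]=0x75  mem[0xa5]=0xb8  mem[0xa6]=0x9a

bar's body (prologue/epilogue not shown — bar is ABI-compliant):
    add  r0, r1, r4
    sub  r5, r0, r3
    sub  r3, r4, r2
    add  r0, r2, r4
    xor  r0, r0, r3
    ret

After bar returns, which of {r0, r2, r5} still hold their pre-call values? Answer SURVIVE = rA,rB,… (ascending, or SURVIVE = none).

prologue: push r0 → mem[0xa6]=0xdf, sp=0xa6
body[0] add  r0, r1, r4 → r0=0x5a
body[1] sub  r5, r0, r3 → r5=0x86
body[2] sub  r3, r4, r2 → r3=0x28
body[3] add  r0, r2, r4 → r0=0x18
body[4] xor  r0, r0, r3 → r0=0x30
epilogue: pop r0=0xdf, sp=0xa7
r0: callee-saved, written=True
r2: callee-saved, written=False
r5: caller-saved, written=True

SURVIVE = r0,r2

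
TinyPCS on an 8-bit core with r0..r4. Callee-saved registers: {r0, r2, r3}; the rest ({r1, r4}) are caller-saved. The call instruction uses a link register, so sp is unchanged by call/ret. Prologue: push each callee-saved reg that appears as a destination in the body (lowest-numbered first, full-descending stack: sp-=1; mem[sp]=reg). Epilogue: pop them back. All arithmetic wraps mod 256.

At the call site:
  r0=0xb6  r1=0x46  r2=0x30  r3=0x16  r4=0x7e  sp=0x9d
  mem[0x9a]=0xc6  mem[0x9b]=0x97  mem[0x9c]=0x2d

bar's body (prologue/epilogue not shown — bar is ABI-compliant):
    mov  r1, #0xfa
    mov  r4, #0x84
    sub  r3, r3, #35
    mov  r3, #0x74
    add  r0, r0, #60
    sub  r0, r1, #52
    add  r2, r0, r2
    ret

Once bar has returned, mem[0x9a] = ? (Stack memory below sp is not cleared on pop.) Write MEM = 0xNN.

MEM = 0x16

prologue: push r0 -> mem[0x9c]=0xb6, sp=0x9c
prologue: push r2 -> mem[0x9b]=0x30, sp=0x9b
prologue: push r3 -> mem[0x9a]=0x16, sp=0x9a
body[0] mov  r1, #0xfa -> r1=0xfa
body[1] mov  r4, #0x84 -> r4=0x84
body[2] sub  r3, r3, #35 -> r3=0xf3
body[3] mov  r3, #0x74 -> r3=0x74
body[4] add  r0, r0, #60 -> r0=0xf2
body[5] sub  r0, r1, #52 -> r0=0xc6
body[6] add  r2, r0, r2 -> r2=0xf6
epilogue: pop r3=0x16, sp=0x9b
epilogue: pop r2=0x30, sp=0x9c
epilogue: pop r0=0xb6, sp=0x9d
prologue pushed ['r0', 'r2', 'r3'] at ['0x9c', '0x9b', '0x9a']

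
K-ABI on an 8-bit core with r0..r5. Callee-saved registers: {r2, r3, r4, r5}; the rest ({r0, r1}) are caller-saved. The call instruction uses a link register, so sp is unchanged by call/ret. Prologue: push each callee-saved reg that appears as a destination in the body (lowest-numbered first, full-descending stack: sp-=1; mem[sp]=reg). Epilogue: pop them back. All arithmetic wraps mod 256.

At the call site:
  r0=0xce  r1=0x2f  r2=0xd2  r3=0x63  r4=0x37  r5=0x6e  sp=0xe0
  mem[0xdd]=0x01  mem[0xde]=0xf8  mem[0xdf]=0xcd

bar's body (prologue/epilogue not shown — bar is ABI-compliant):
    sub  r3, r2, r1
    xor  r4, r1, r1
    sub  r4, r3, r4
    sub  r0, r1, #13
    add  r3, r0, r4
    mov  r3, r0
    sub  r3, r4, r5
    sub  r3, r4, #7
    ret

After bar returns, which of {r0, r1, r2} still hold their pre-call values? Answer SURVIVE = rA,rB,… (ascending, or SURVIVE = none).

SURVIVE = r1,r2

prologue: push r3 → mem[0xdf]=0x63, sp=0xdf
prologue: push r4 → mem[0xde]=0x37, sp=0xde
body[0] sub  r3, r2, r1 → r3=0xa3
body[1] xor  r4, r1, r1 → r4=0x00
body[2] sub  r4, r3, r4 → r4=0xa3
body[3] sub  r0, r1, #13 → r0=0x22
body[4] add  r3, r0, r4 → r3=0xc5
body[5] mov  r3, r0 → r3=0x22
body[6] sub  r3, r4, r5 → r3=0x35
body[7] sub  r3, r4, #7 → r3=0x9c
epilogue: pop r4=0x37, sp=0xdf
epilogue: pop r3=0x63, sp=0xe0
r0: caller-saved, written=True
r1: caller-saved, written=False
r2: callee-saved, written=False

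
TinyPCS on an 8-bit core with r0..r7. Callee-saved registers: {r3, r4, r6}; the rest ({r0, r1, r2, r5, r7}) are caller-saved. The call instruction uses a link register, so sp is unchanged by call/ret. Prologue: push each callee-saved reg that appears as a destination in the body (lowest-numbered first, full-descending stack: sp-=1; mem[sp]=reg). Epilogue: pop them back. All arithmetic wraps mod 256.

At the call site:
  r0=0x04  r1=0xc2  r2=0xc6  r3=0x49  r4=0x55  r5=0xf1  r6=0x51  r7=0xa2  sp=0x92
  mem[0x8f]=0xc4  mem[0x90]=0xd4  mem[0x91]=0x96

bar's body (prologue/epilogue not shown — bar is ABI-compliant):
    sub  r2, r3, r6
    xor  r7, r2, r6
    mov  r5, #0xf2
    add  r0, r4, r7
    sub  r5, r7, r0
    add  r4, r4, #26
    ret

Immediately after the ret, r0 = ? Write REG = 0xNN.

REG = 0xfe

prologue: push r4 → mem[0x91]=0x55, sp=0x91
body[0] sub  r2, r3, r6 → r2=0xf8
body[1] xor  r7, r2, r6 → r7=0xa9
body[2] mov  r5, #0xf2 → r5=0xf2
body[3] add  r0, r4, r7 → r0=0xfe
body[4] sub  r5, r7, r0 → r5=0xab
body[5] add  r4, r4, #26 → r4=0x6f
epilogue: pop r4=0x55, sp=0x92
r0 is caller-saved → body value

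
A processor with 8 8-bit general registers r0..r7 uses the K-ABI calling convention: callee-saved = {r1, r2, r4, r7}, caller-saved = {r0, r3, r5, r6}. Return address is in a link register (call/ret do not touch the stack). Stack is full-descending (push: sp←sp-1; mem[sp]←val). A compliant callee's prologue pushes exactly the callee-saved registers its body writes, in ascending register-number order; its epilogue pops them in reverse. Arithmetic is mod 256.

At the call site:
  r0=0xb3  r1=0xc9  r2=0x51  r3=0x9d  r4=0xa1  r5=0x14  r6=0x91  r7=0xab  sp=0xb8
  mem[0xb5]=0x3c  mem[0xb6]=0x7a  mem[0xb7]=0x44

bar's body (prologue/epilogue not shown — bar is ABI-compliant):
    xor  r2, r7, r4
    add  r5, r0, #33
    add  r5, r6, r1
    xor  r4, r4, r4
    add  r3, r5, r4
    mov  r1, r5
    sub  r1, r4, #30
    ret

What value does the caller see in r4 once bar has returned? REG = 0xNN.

REG = 0xa1

prologue: push r1 → mem[0xb7]=0xc9, sp=0xb7
prologue: push r2 → mem[0xb6]=0x51, sp=0xb6
prologue: push r4 → mem[0xb5]=0xa1, sp=0xb5
body[0] xor  r2, r7, r4 → r2=0x0a
body[1] add  r5, r0, #33 → r5=0xd4
body[2] add  r5, r6, r1 → r5=0x5a
body[3] xor  r4, r4, r4 → r4=0x00
body[4] add  r3, r5, r4 → r3=0x5a
body[5] mov  r1, r5 → r1=0x5a
body[6] sub  r1, r4, #30 → r1=0xe2
epilogue: pop r4=0xa1, sp=0xb6
epilogue: pop r2=0x51, sp=0xb7
epilogue: pop r1=0xc9, sp=0xb8
r4 is callee-saved → restored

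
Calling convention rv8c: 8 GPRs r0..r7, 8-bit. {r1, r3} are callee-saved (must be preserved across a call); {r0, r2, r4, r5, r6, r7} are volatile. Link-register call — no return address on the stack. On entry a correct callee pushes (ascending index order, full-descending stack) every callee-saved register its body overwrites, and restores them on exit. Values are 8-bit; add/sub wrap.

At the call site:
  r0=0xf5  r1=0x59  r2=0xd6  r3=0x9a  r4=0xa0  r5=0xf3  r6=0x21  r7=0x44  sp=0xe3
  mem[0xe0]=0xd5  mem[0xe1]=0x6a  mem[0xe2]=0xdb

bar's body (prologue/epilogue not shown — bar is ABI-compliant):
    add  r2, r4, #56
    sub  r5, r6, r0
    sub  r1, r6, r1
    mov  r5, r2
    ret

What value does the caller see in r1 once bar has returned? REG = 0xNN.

REG = 0x59

prologue: push r1 → mem[0xe2]=0x59, sp=0xe2
body[0] add  r2, r4, #56 → r2=0xd8
body[1] sub  r5, r6, r0 → r5=0x2c
body[2] sub  r1, r6, r1 → r1=0xc8
body[3] mov  r5, r2 → r5=0xd8
epilogue: pop r1=0x59, sp=0xe3
r1 is callee-saved → restored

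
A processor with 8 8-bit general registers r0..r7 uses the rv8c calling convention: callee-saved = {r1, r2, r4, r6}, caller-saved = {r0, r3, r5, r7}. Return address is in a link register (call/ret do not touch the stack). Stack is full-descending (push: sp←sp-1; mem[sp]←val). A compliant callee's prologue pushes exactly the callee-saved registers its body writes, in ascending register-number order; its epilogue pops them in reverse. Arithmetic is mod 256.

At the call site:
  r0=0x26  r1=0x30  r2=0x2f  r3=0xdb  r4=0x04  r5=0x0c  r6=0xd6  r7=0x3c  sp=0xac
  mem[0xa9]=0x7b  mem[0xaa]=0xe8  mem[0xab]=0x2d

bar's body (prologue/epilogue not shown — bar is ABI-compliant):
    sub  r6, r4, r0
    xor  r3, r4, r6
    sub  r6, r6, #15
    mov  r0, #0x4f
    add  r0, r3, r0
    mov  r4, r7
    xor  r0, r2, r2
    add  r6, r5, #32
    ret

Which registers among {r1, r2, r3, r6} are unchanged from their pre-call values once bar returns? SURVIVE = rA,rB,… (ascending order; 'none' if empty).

SURVIVE = r1,r2,r6

prologue: push r4 -> mem[0xab]=0x04, sp=0xab
prologue: push r6 -> mem[0xaa]=0xd6, sp=0xaa
body[0] sub  r6, r4, r0 -> r6=0xde
body[1] xor  r3, r4, r6 -> r3=0xda
body[2] sub  r6, r6, #15 -> r6=0xcf
body[3] mov  r0, #0x4f -> r0=0x4f
body[4] add  r0, r3, r0 -> r0=0x29
body[5] mov  r4, r7 -> r4=0x3c
body[6] xor  r0, r2, r2 -> r0=0x00
body[7] add  r6, r5, #32 -> r6=0x2c
epilogue: pop r6=0xd6, sp=0xab
epilogue: pop r4=0x04, sp=0xac
r1: callee-saved, written=False
r2: callee-saved, written=False
r3: caller-saved, written=True
r6: callee-saved, written=True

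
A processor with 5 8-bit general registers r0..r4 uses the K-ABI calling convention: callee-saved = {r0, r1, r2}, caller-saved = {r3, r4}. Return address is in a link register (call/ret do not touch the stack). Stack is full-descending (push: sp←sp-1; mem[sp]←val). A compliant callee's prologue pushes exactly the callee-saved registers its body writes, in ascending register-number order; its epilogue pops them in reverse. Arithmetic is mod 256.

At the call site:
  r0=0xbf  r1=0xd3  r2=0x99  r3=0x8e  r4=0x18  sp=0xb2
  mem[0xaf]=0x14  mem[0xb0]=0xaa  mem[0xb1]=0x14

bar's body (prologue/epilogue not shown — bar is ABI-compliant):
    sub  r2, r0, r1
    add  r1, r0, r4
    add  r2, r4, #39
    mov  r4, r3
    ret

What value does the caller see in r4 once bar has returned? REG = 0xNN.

REG = 0x8e

prologue: push r1 → mem[0xb1]=0xd3, sp=0xb1
prologue: push r2 → mem[0xb0]=0x99, sp=0xb0
body[0] sub  r2, r0, r1 → r2=0xec
body[1] add  r1, r0, r4 → r1=0xd7
body[2] add  r2, r4, #39 → r2=0x3f
body[3] mov  r4, r3 → r4=0x8e
epilogue: pop r2=0x99, sp=0xb1
epilogue: pop r1=0xd3, sp=0xb2
r4 is caller-saved → body value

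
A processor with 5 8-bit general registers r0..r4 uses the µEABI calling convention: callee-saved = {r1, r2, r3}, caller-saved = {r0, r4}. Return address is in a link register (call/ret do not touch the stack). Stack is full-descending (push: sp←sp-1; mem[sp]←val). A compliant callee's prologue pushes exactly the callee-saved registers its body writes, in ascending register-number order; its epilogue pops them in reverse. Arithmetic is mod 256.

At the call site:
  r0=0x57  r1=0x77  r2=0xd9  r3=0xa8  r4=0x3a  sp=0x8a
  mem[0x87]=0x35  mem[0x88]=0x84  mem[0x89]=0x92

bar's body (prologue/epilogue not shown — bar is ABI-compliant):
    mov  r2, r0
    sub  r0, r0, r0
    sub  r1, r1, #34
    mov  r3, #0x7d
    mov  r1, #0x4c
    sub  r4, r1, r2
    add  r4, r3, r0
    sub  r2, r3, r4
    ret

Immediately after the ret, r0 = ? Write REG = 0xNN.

prologue: push r1 -> mem[0x89]=0x77, sp=0x89
prologue: push r2 -> mem[0x88]=0xd9, sp=0x88
prologue: push r3 -> mem[0x87]=0xa8, sp=0x87
body[0] mov  r2, r0 -> r2=0x57
body[1] sub  r0, r0, r0 -> r0=0x00
body[2] sub  r1, r1, #34 -> r1=0x55
body[3] mov  r3, #0x7d -> r3=0x7d
body[4] mov  r1, #0x4c -> r1=0x4c
body[5] sub  r4, r1, r2 -> r4=0xf5
body[6] add  r4, r3, r0 -> r4=0x7d
body[7] sub  r2, r3, r4 -> r2=0x00
epilogue: pop r3=0xa8, sp=0x88
epilogue: pop r2=0xd9, sp=0x89
epilogue: pop r1=0x77, sp=0x8a
r0 is caller-saved -> body value

REG = 0x00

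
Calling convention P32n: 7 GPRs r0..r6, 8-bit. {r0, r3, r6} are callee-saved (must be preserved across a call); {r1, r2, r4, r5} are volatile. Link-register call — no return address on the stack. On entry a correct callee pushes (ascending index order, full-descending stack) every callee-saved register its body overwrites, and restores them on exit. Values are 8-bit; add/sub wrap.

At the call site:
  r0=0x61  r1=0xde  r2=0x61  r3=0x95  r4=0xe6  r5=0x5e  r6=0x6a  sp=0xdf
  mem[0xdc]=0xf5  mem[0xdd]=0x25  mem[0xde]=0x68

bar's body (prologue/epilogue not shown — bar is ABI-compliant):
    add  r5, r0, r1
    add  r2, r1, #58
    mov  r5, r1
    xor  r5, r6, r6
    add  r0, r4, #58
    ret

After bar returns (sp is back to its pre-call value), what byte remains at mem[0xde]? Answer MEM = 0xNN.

prologue: push r0 -> mem[0xde]=0x61, sp=0xde
body[0] add  r5, r0, r1 -> r5=0x3f
body[1] add  r2, r1, #58 -> r2=0x18
body[2] mov  r5, r1 -> r5=0xde
body[3] xor  r5, r6, r6 -> r5=0x00
body[4] add  r0, r4, #58 -> r0=0x20
epilogue: pop r0=0x61, sp=0xdf
prologue pushed ['r0'] at ['0xde']

MEM = 0x61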